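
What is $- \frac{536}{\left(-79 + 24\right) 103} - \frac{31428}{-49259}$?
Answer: $\frac{204442444}{279052235} \approx 0.73263$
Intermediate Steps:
$- \frac{536}{\left(-79 + 24\right) 103} - \frac{31428}{-49259} = - \frac{536}{\left(-55\right) 103} - - \frac{31428}{49259} = - \frac{536}{-5665} + \frac{31428}{49259} = \left(-536\right) \left(- \frac{1}{5665}\right) + \frac{31428}{49259} = \frac{536}{5665} + \frac{31428}{49259} = \frac{204442444}{279052235}$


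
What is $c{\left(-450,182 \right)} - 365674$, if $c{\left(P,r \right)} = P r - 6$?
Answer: $-447580$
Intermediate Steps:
$c{\left(P,r \right)} = -6 + P r$
$c{\left(-450,182 \right)} - 365674 = \left(-6 - 81900\right) - 365674 = -81906 - 365674 = -447580$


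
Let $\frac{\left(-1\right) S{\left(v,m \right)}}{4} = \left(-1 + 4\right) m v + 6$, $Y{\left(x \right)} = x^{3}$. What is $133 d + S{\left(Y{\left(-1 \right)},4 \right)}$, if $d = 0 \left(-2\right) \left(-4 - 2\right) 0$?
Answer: $24$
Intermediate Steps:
$S{\left(v,m \right)} = -24 - 12 m v$ ($S{\left(v,m \right)} = - 4 \left(\left(-1 + 4\right) m v + 6\right) = - 4 \left(3 m v + 6\right) = - 4 \left(6 + 3 m v\right) = -24 - 12 m v$)
$d = 0$ ($d = 0 \left(\left(-6\right) 0\right) = 0 \cdot 0 = 0$)
$133 d + S{\left(Y{\left(-1 \right)},4 \right)} = 133 \cdot 0 - \left(24 + 48 \left(-1\right)^{3}\right) = 0 - \left(24 + 48 \left(-1\right)\right) = 0 + \left(-24 + 48\right) = 0 + 24 = 24$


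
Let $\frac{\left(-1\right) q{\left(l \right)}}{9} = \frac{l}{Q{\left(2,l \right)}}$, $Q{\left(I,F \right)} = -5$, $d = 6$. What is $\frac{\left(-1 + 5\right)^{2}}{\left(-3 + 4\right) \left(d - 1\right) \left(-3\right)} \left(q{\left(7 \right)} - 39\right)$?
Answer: $\frac{704}{25} \approx 28.16$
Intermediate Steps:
$q{\left(l \right)} = \frac{9 l}{5}$ ($q{\left(l \right)} = - 9 \frac{l}{-5} = - 9 l \left(- \frac{1}{5}\right) = - 9 \left(- \frac{l}{5}\right) = \frac{9 l}{5}$)
$\frac{\left(-1 + 5\right)^{2}}{\left(-3 + 4\right) \left(d - 1\right) \left(-3\right)} \left(q{\left(7 \right)} - 39\right) = \frac{\left(-1 + 5\right)^{2}}{\left(-3 + 4\right) \left(6 - 1\right) \left(-3\right)} \left(\frac{9}{5} \cdot 7 - 39\right) = \frac{4^{2}}{1 \cdot 5 \left(-3\right)} \left(\frac{63}{5} - 39\right) = \frac{16}{5 \left(-3\right)} \left(- \frac{132}{5}\right) = \frac{16}{-15} \left(- \frac{132}{5}\right) = 16 \left(- \frac{1}{15}\right) \left(- \frac{132}{5}\right) = \left(- \frac{16}{15}\right) \left(- \frac{132}{5}\right) = \frac{704}{25}$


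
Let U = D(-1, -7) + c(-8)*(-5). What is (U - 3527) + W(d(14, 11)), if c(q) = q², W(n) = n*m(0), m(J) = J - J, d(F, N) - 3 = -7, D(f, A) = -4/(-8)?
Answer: -7693/2 ≈ -3846.5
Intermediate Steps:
D(f, A) = ½ (D(f, A) = -4*(-⅛) = ½)
d(F, N) = -4 (d(F, N) = 3 - 7 = -4)
m(J) = 0
W(n) = 0 (W(n) = n*0 = 0)
U = -639/2 (U = ½ + (-8)²*(-5) = ½ + 64*(-5) = ½ - 320 = -639/2 ≈ -319.50)
(U - 3527) + W(d(14, 11)) = (-639/2 - 3527) + 0 = -7693/2 + 0 = -7693/2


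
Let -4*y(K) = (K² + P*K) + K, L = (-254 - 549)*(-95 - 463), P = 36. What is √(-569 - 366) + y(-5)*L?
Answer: 17922960 + I*√935 ≈ 1.7923e+7 + 30.578*I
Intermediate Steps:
L = 448074 (L = -803*(-558) = 448074)
y(K) = -37*K/4 - K²/4 (y(K) = -((K² + 36*K) + K)/4 = -(K² + 37*K)/4 = -37*K/4 - K²/4)
√(-569 - 366) + y(-5)*L = √(-569 - 366) - ¼*(-5)*(37 - 5)*448074 = √(-935) - ¼*(-5)*32*448074 = I*√935 + 40*448074 = I*√935 + 17922960 = 17922960 + I*√935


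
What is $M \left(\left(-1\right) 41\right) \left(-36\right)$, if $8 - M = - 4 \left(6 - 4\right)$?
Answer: $23616$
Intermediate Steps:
$M = 16$ ($M = 8 - - 4 \left(6 - 4\right) = 8 - \left(-4\right) 2 = 8 - -8 = 8 + 8 = 16$)
$M \left(\left(-1\right) 41\right) \left(-36\right) = 16 \left(\left(-1\right) 41\right) \left(-36\right) = 16 \left(-41\right) \left(-36\right) = \left(-656\right) \left(-36\right) = 23616$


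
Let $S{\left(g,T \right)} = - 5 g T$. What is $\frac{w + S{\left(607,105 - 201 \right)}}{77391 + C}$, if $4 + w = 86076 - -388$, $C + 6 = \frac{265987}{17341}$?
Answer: $\frac{1637944155}{335549818} \approx 4.8814$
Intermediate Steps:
$S{\left(g,T \right)} = - 5 T g$
$C = \frac{161941}{17341}$ ($C = -6 + \frac{265987}{17341} = \frac{161941}{17341} \approx 9.3386$)
$w = 86460$ ($w = -4 + \left(86076 - -388\right) = -4 + \left(86076 + 388\right) = -4 + 86464 = 86460$)
$\frac{w + S{\left(607,105 - 201 \right)}}{77391 + C} = \frac{86460 - 5 \left(105 - 201\right) 607}{77391 + \frac{161941}{17341}} = \frac{86460 - 5 \left(105 - 201\right) 607}{\frac{1342199272}{17341}} = \left(86460 - \left(-480\right) 607\right) \frac{17341}{1342199272} = \left(86460 + 291360\right) \frac{17341}{1342199272} = 377820 \cdot \frac{17341}{1342199272} = \frac{1637944155}{335549818}$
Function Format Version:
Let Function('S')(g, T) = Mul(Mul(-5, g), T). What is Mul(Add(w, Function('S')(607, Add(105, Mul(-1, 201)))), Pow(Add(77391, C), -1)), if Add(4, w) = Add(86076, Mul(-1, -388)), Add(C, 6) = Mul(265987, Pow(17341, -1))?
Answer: Rational(1637944155, 335549818) ≈ 4.8814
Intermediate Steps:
Function('S')(g, T) = Mul(-5, T, g)
C = Rational(161941, 17341) (C = Add(-6, Mul(265987, Pow(17341, -1))) = Add(-6, Mul(265987, Rational(1, 17341))) = Add(-6, Rational(265987, 17341)) = Rational(161941, 17341) ≈ 9.3386)
w = 86460 (w = Add(-4, Add(86076, Mul(-1, -388))) = Add(-4, Add(86076, 388)) = Add(-4, 86464) = 86460)
Mul(Add(w, Function('S')(607, Add(105, Mul(-1, 201)))), Pow(Add(77391, C), -1)) = Mul(Add(86460, Mul(-5, Add(105, Mul(-1, 201)), 607)), Pow(Add(77391, Rational(161941, 17341)), -1)) = Mul(Add(86460, Mul(-5, Add(105, -201), 607)), Pow(Rational(1342199272, 17341), -1)) = Mul(Add(86460, Mul(-5, -96, 607)), Rational(17341, 1342199272)) = Mul(Add(86460, 291360), Rational(17341, 1342199272)) = Mul(377820, Rational(17341, 1342199272)) = Rational(1637944155, 335549818)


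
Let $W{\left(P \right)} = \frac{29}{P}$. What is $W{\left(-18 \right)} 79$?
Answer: $- \frac{2291}{18} \approx -127.28$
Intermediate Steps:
$W{\left(-18 \right)} 79 = \frac{29}{-18} \cdot 79 = 29 \left(- \frac{1}{18}\right) 79 = \left(- \frac{29}{18}\right) 79 = - \frac{2291}{18}$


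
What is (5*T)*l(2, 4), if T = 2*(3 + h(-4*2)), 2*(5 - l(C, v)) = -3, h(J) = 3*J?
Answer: -1365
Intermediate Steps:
l(C, v) = 13/2 (l(C, v) = 5 - 1/2*(-3) = 5 + 3/2 = 13/2)
T = -42 (T = 2*(3 + 3*(-4*2)) = 2*(3 + 3*(-8)) = 2*(3 - 24) = 2*(-21) = -42)
(5*T)*l(2, 4) = (5*(-42))*(13/2) = -210*13/2 = -1365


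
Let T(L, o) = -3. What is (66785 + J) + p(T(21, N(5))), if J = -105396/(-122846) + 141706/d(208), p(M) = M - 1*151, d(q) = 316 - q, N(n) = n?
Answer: 225359348813/3316842 ≈ 67944.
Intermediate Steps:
p(M) = -151 + M (p(M) = M - 151 = -151 + M)
J = 4354849511/3316842 (J = -105396/(-122846) + 141706/(316 - 1*208) = -105396*(-1/122846) + 141706/(316 - 208) = 52698/61423 + 141706/108 = 52698/61423 + 141706*(1/108) = 52698/61423 + 70853/54 = 4354849511/3316842 ≈ 1313.0)
(66785 + J) + p(T(21, N(5))) = (66785 + 4354849511/3316842) + (-151 - 3) = 225870142481/3316842 - 154 = 225359348813/3316842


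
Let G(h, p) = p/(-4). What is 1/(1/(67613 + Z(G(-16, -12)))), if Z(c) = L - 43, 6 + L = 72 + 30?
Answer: 67666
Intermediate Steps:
L = 96 (L = -6 + (72 + 30) = -6 + 102 = 96)
G(h, p) = -p/4 (G(h, p) = p*(-¼) = -p/4)
Z(c) = 53 (Z(c) = 96 - 43 = 53)
1/(1/(67613 + Z(G(-16, -12)))) = 1/(1/(67613 + 53)) = 1/(1/67666) = 67666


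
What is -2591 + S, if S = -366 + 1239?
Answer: -1718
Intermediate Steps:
S = 873
-2591 + S = -2591 + 873 = -1718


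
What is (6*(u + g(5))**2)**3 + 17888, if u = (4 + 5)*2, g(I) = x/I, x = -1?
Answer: 107348238347576/15625 ≈ 6.8703e+9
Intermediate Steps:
g(I) = -1/I
u = 18 (u = 9*2 = 18)
(6*(u + g(5))**2)**3 + 17888 = (6*(18 - 1/5)**2)**3 + 17888 = (6*(89/5)**2)**3 + 17888 = (6*(7921/25))**3 + 17888 = (47526/25)**3 + 17888 = 107347958847576/15625 + 17888 = 107348238347576/15625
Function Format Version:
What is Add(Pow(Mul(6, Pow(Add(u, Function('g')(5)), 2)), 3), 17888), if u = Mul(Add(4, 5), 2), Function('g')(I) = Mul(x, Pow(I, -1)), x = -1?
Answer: Rational(107348238347576, 15625) ≈ 6.8703e+9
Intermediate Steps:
Function('g')(I) = Mul(-1, Pow(I, -1))
u = 18 (u = Mul(9, 2) = 18)
Add(Pow(Mul(6, Pow(Add(u, Function('g')(5)), 2)), 3), 17888) = Add(Pow(Mul(6, Pow(Add(18, Mul(-1, Pow(5, -1))), 2)), 3), 17888) = Add(Pow(Mul(6, Pow(Add(18, Mul(-1, Rational(1, 5))), 2)), 3), 17888) = Add(Pow(Mul(6, Pow(Add(18, Rational(-1, 5)), 2)), 3), 17888) = Add(Pow(Mul(6, Pow(Rational(89, 5), 2)), 3), 17888) = Add(Pow(Mul(6, Rational(7921, 25)), 3), 17888) = Add(Pow(Rational(47526, 25), 3), 17888) = Add(Rational(107347958847576, 15625), 17888) = Rational(107348238347576, 15625)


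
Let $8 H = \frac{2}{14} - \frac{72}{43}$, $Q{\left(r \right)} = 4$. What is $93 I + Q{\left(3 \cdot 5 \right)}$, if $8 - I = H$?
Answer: $\frac{1844057}{2408} \approx 765.8$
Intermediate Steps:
$H = - \frac{461}{2408}$ ($H = \frac{\frac{2}{14} - \frac{72}{43}}{8} = \frac{2 \cdot \frac{1}{14} - \frac{72}{43}}{8} = \frac{\frac{1}{7} - \frac{72}{43}}{8} = \frac{1}{8} \left(- \frac{461}{301}\right) = - \frac{461}{2408} \approx -0.19145$)
$I = \frac{19725}{2408}$ ($I = 8 - - \frac{461}{2408} = 8 + \frac{461}{2408} = \frac{19725}{2408} \approx 8.1914$)
$93 I + Q{\left(3 \cdot 5 \right)} = 93 \cdot \frac{19725}{2408} + 4 = \frac{1834425}{2408} + 4 = \frac{1844057}{2408}$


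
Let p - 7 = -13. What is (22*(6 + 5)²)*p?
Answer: -15972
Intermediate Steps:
p = -6 (p = 7 - 13 = -6)
(22*(6 + 5)²)*p = (22*(6 + 5)²)*(-6) = (22*11²)*(-6) = (22*121)*(-6) = 2662*(-6) = -15972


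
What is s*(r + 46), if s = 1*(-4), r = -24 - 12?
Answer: -40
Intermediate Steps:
r = -36
s = -4
s*(r + 46) = -4*(-36 + 46) = -4*10 = -40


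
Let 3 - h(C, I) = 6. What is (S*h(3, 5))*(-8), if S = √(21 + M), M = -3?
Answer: 72*√2 ≈ 101.82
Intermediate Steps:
S = 3*√2 (S = √(21 - 3) = √18 = 3*√2 ≈ 4.2426)
h(C, I) = -3 (h(C, I) = 3 - 1*6 = 3 - 6 = -3)
(S*h(3, 5))*(-8) = ((3*√2)*(-3))*(-8) = -9*√2*(-8) = 72*√2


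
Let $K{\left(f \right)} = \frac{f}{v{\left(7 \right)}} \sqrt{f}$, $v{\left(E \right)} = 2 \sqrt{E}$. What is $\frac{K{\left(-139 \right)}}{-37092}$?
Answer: $\frac{139 i \sqrt{973}}{519288} \approx 0.0083496 i$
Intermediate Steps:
$K{\left(f \right)} = \frac{\sqrt{7} f^{\frac{3}{2}}}{14}$ ($K{\left(f \right)} = \frac{f}{2 \sqrt{7}} \sqrt{f} = f \frac{\sqrt{7}}{14} \sqrt{f} = \frac{f \sqrt{7}}{14} \sqrt{f} = \frac{\sqrt{7} f^{\frac{3}{2}}}{14}$)
$\frac{K{\left(-139 \right)}}{-37092} = \frac{\frac{1}{14} \sqrt{7} \left(-139\right)^{\frac{3}{2}}}{-37092} = \frac{\sqrt{7} \left(- 139 i \sqrt{139}\right)}{14} \left(- \frac{1}{37092}\right) = - \frac{139 i \sqrt{973}}{14} \left(- \frac{1}{37092}\right) = \frac{139 i \sqrt{973}}{519288}$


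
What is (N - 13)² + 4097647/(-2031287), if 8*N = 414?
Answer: 48736107823/32500592 ≈ 1499.5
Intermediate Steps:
N = 207/4 (N = (⅛)*414 = 207/4 ≈ 51.750)
(N - 13)² + 4097647/(-2031287) = (207/4 - 13)² + 4097647/(-2031287) = (155/4)² + 4097647*(-1/2031287) = 24025/16 - 4097647/2031287 = 48736107823/32500592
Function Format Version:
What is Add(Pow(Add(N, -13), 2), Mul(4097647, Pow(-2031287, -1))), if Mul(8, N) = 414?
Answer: Rational(48736107823, 32500592) ≈ 1499.5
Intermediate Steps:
N = Rational(207, 4) (N = Mul(Rational(1, 8), 414) = Rational(207, 4) ≈ 51.750)
Add(Pow(Add(N, -13), 2), Mul(4097647, Pow(-2031287, -1))) = Add(Pow(Add(Rational(207, 4), -13), 2), Mul(4097647, Pow(-2031287, -1))) = Add(Pow(Rational(155, 4), 2), Mul(4097647, Rational(-1, 2031287))) = Add(Rational(24025, 16), Rational(-4097647, 2031287)) = Rational(48736107823, 32500592)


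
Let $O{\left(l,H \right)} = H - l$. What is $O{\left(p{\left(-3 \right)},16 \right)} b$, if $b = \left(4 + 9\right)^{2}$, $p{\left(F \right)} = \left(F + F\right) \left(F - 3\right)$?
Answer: $-3380$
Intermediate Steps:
$p{\left(F \right)} = 2 F \left(-3 + F\right)$
$b = 169$ ($b = 13^{2} = 169$)
$O{\left(p{\left(-3 \right)},16 \right)} b = \left(16 - 2 \left(-3\right) \left(-3 - 3\right)\right) 169 = \left(16 - 2 \left(-3\right) \left(-6\right)\right) 169 = \left(16 - 36\right) 169 = \left(-20\right) 169 = -3380$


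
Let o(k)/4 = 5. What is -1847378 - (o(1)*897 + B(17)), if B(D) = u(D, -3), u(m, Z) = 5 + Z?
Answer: -1865320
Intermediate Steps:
o(k) = 20 (o(k) = 4*5 = 20)
B(D) = 2 (B(D) = 5 - 3 = 2)
-1847378 - (o(1)*897 + B(17)) = -1847378 - (20*897 + 2) = -1847378 - (17940 + 2) = -1847378 - 1*17942 = -1847378 - 17942 = -1865320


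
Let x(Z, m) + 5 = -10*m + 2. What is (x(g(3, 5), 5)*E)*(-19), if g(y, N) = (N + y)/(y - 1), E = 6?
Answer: 6042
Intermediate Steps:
g(y, N) = (N + y)/(-1 + y)
x(Z, m) = -3 - 10*m (x(Z, m) = -5 + (-10*m + 2) = -5 + (2 - 10*m) = -3 - 10*m)
(x(g(3, 5), 5)*E)*(-19) = ((-3 - 10*5)*6)*(-19) = ((-3 - 50)*6)*(-19) = -53*6*(-19) = -318*(-19) = 6042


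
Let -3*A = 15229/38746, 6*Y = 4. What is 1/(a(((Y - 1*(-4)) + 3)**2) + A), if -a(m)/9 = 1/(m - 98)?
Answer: 41032014/4039441 ≈ 10.158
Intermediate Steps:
Y = 2/3 (Y = (1/6)*4 = 2/3 ≈ 0.66667)
A = -15229/116238 (A = -15229/(3*38746) = -1/3*15229/38746 = -15229/116238 ≈ -0.13102)
a(m) = -9/(-98 + m) (a(m) = -9/(m - 98) = -9/(-98 + m))
1/(a(((Y - 1*(-4)) + 3)**2) + A) = 1/(-9/(-98 + ((2/3 - 1*(-4)) + 3)**2) - 15229/116238) = 1/(-9/(-98 + ((2/3 + 4) + 3)**2) - 15229/116238) = 1/(-9/(-98 + (14/3 + 3)**2) - 15229/116238) = 1/(-9/(-98 + (23/3)**2) - 15229/116238) = 1/(-9/(-98 + 529/9) - 15229/116238) = 1/(-9/(-353/9) - 15229/116238) = 1/(-9*(-9/353) - 15229/116238) = 1/(81/353 - 15229/116238) = 1/(4039441/41032014) = 41032014/4039441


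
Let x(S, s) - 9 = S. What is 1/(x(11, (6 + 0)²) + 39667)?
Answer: 1/39687 ≈ 2.5197e-5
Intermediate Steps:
x(S, s) = 9 + S
1/(x(11, (6 + 0)²) + 39667) = 1/((9 + 11) + 39667) = 1/(20 + 39667) = 1/39687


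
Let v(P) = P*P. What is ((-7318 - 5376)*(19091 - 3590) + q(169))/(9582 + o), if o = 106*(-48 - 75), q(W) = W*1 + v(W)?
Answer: 49185241/864 ≈ 56927.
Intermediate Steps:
v(P) = P²
q(W) = W + W² (q(W) = W*1 + W² = W + W²)
o = -13038 (o = 106*(-123) = -13038)
((-7318 - 5376)*(19091 - 3590) + q(169))/(9582 + o) = ((-7318 - 5376)*(19091 - 3590) + 169*(1 + 169))/(9582 - 13038) = (-12694*15501 + 169*170)/(-3456) = (-196769694 + 28730)*(-1/3456) = -196740964*(-1/3456) = 49185241/864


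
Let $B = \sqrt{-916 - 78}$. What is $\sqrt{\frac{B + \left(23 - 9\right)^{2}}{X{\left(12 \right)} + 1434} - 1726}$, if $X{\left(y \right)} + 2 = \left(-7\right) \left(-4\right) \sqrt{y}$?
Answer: $\frac{\sqrt{-4942872 - 193312 \sqrt{3} + 2 i \sqrt{994}}}{4 \sqrt{179 + 7 \sqrt{3}}} \approx 0.00024817 + 41.544 i$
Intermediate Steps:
$B = i \sqrt{994}$ ($B = \sqrt{-994} = i \sqrt{994} \approx 31.528 i$)
$X{\left(y \right)} = -2 + 28 \sqrt{y}$ ($X{\left(y \right)} = -2 + \left(-7\right) \left(-4\right) \sqrt{y} = -2 + 28 \sqrt{y}$)
$\sqrt{\frac{B + \left(23 - 9\right)^{2}}{X{\left(12 \right)} + 1434} - 1726} = \sqrt{\frac{i \sqrt{994} + \left(23 - 9\right)^{2}}{\left(-2 + 28 \sqrt{12}\right) + 1434} - 1726} = \sqrt{\frac{i \sqrt{994} + 14^{2}}{\left(-2 + 28 \cdot 2 \sqrt{3}\right) + 1434} - 1726} = \sqrt{\frac{i \sqrt{994} + 196}{\left(-2 + 56 \sqrt{3}\right) + 1434} - 1726} = \sqrt{\frac{196 + i \sqrt{994}}{1432 + 56 \sqrt{3}} - 1726} = \sqrt{-1726 + \frac{196 + i \sqrt{994}}{1432 + 56 \sqrt{3}}}$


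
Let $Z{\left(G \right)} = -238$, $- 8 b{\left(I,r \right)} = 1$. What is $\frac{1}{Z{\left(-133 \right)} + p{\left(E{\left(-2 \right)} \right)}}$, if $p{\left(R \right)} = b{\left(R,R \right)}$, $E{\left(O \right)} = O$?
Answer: $- \frac{8}{1905} \approx -0.0041995$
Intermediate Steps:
$b{\left(I,r \right)} = - \frac{1}{8}$ ($b{\left(I,r \right)} = \left(- \frac{1}{8}\right) 1 = - \frac{1}{8}$)
$p{\left(R \right)} = - \frac{1}{8}$
$\frac{1}{Z{\left(-133 \right)} + p{\left(E{\left(-2 \right)} \right)}} = \frac{1}{-238 - \frac{1}{8}} = \frac{1}{- \frac{1905}{8}} = - \frac{8}{1905}$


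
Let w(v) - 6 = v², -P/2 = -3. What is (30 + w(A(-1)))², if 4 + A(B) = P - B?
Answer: 2025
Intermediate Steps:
P = 6 (P = -2*(-3) = 6)
A(B) = 2 - B (A(B) = -4 + (6 - B) = 2 - B)
w(v) = 6 + v²
(30 + w(A(-1)))² = (30 + (6 + (2 - 1*(-1))²))² = (30 + (6 + (2 + 1)²))² = (30 + (6 + 3²))² = (30 + (6 + 9))² = (30 + 15)² = 45² = 2025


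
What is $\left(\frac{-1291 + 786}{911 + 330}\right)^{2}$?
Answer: $\frac{255025}{1540081} \approx 0.16559$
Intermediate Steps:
$\left(\frac{-1291 + 786}{911 + 330}\right)^{2} = \left(- \frac{505}{1241}\right)^{2} = \frac{255025}{1540081}$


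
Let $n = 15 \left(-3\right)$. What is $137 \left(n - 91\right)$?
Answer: $-18632$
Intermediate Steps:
$n = -45$
$137 \left(n - 91\right) = 137 \left(-45 - 91\right) = 137 \left(-136\right) = -18632$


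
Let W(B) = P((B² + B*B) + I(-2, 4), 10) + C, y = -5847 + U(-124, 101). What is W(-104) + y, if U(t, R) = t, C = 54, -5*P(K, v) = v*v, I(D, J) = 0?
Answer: -5937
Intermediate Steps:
P(K, v) = -v²/5 (P(K, v) = -v*v/5 = -v²/5)
y = -5971 (y = -5847 - 124 = -5971)
W(B) = 34 (W(B) = -⅕*10² + 54 = -⅕*100 + 54 = -20 + 54 = 34)
W(-104) + y = 34 - 5971 = -5937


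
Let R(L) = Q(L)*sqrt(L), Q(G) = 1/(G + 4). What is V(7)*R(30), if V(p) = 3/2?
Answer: 3*sqrt(30)/68 ≈ 0.24164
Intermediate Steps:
V(p) = 3/2 (V(p) = 3*(1/2) = 3/2)
Q(G) = 1/(4 + G)
R(L) = sqrt(L)/(4 + L)
V(7)*R(30) = 3*(sqrt(30)/(4 + 30))/2 = 3*(sqrt(30)/34)/2 = 3*sqrt(30)/68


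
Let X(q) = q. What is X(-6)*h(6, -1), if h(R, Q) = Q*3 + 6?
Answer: -18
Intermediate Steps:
h(R, Q) = 6 + 3*Q (h(R, Q) = 3*Q + 6 = 6 + 3*Q)
X(-6)*h(6, -1) = -6*(6 + 3*(-1)) = -6*(6 - 3) = -6*3 = -18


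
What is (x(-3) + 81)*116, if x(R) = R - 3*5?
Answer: 7308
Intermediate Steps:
x(R) = -15 + R (x(R) = R - 15 = -15 + R)
(x(-3) + 81)*116 = ((-15 - 3) + 81)*116 = (-18 + 81)*116 = 63*116 = 7308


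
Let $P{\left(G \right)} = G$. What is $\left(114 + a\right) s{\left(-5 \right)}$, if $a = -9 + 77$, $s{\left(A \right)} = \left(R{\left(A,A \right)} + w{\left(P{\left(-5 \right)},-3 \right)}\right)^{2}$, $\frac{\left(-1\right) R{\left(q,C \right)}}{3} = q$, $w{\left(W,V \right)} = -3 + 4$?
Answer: $46592$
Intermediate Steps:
$w{\left(W,V \right)} = 1$
$R{\left(q,C \right)} = - 3 q$
$s{\left(A \right)} = \left(1 - 3 A\right)^{2}$ ($s{\left(A \right)} = \left(- 3 A + 1\right)^{2} = \left(1 - 3 A\right)^{2}$)
$a = 68$
$\left(114 + a\right) s{\left(-5 \right)} = \left(114 + 68\right) \left(-1 + 3 \left(-5\right)\right)^{2} = 182 \left(-1 - 15\right)^{2} = 182 \left(-16\right)^{2} = 182 \cdot 256 = 46592$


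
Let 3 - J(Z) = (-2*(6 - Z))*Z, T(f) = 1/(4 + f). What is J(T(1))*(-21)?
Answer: -2793/25 ≈ -111.72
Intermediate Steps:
J(Z) = 3 - Z*(-12 + 2*Z) (J(Z) = 3 - (-2*(6 - Z))*Z = 3 - (-12 + 2*Z)*Z = 3 - Z*(-12 + 2*Z))
J(T(1))*(-21) = (3 - 2/(4 + 1)² + 12/(4 + 1))*(-21) = (3 - 2*(1/5)² + 12/5)*(-21) = (3 - 2*(⅕)² + 12*(⅕))*(-21) = (3 - 2*1/25 + 12/5)*(-21) = (3 - 2/25 + 12/5)*(-21) = (133/25)*(-21) = -2793/25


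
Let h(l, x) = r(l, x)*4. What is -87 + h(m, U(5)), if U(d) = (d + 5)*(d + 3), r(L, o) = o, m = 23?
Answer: 233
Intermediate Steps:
U(d) = (3 + d)*(5 + d) (U(d) = (5 + d)*(3 + d) = (3 + d)*(5 + d))
h(l, x) = 4*x (h(l, x) = x*4 = 4*x)
-87 + h(m, U(5)) = -87 + 4*(15 + 5**2 + 8*5) = -87 + 4*(15 + 25 + 40) = -87 + 4*80 = -87 + 320 = 233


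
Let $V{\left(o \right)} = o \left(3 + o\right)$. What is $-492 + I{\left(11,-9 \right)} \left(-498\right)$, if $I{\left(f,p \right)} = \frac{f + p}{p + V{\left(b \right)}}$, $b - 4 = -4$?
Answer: $- \frac{1144}{3} \approx -381.33$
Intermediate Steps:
$b = 0$ ($b = 4 - 4 = 0$)
$I{\left(f,p \right)} = \frac{f + p}{p}$ ($I{\left(f,p \right)} = \frac{f + p}{p + 0 \left(3 + 0\right)} = \frac{f + p}{p + 0 \cdot 3} = \frac{f + p}{p + 0} = \frac{f + p}{p}$)
$-492 + I{\left(11,-9 \right)} \left(-498\right) = -492 + \frac{11 - 9}{-9} \left(-498\right) = -492 + \left(- \frac{1}{9}\right) 2 \left(-498\right) = -492 - - \frac{332}{3} = -492 + \frac{332}{3} = - \frac{1144}{3}$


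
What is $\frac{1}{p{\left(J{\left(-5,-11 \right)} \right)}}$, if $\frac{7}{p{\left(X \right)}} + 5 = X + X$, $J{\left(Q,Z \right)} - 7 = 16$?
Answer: $\frac{41}{7} \approx 5.8571$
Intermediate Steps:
$J{\left(Q,Z \right)} = 23$ ($J{\left(Q,Z \right)} = 7 + 16 = 23$)
$p{\left(X \right)} = \frac{7}{-5 + 2 X}$ ($p{\left(X \right)} = \frac{7}{-5 + \left(X + X\right)} = \frac{7}{-5 + 2 X}$)
$\frac{1}{p{\left(J{\left(-5,-11 \right)} \right)}} = \frac{1}{7 \frac{1}{-5 + 2 \cdot 23}} = \frac{1}{7 \frac{1}{-5 + 46}} = \frac{1}{7 \cdot \frac{1}{41}} = \frac{1}{\frac{7}{41}} = \frac{41}{7}$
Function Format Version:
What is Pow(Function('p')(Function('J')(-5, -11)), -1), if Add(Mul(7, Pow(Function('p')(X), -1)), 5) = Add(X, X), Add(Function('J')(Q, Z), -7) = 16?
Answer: Rational(41, 7) ≈ 5.8571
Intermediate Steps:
Function('J')(Q, Z) = 23 (Function('J')(Q, Z) = Add(7, 16) = 23)
Function('p')(X) = Mul(7, Pow(Add(-5, Mul(2, X)), -1)) (Function('p')(X) = Mul(7, Pow(Add(-5, Add(X, X)), -1)) = Mul(7, Pow(Add(-5, Mul(2, X)), -1)))
Pow(Function('p')(Function('J')(-5, -11)), -1) = Pow(Mul(7, Pow(Add(-5, Mul(2, 23)), -1)), -1) = Pow(Mul(7, Pow(Add(-5, 46), -1)), -1) = Pow(Mul(7, Pow(41, -1)), -1) = Pow(Mul(7, Rational(1, 41)), -1) = Pow(Rational(7, 41), -1) = Rational(41, 7)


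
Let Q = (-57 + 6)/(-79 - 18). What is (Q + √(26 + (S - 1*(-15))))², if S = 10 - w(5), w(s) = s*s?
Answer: 247235/9409 + 102*√26/97 ≈ 31.638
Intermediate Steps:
w(s) = s²
S = -15 (S = 10 - 1*5² = 10 - 1*25 = 10 - 25 = -15)
Q = 51/97 (Q = -51/(-97) = -51*(-1/97) = 51/97 ≈ 0.52577)
(Q + √(26 + (S - 1*(-15))))² = (51/97 + √(26 + (-15 - 1*(-15))))² = (51/97 + √(26 + (-15 + 15)))² = (51/97 + √(26 + 0))² = (51/97 + √26)²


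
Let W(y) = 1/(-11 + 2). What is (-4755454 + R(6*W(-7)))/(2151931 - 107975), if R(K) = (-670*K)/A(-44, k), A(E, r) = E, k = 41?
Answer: -156930317/67450548 ≈ -2.3266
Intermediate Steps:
W(y) = -⅑ (W(y) = 1/(-9) = -⅑)
R(K) = 335*K/22 (R(K) = -670*K/(-44) = -670*K*(-1/44) = 335*K/22)
(-4755454 + R(6*W(-7)))/(2151931 - 107975) = (-4755454 + 335*(6*(-⅑))/22)/(2151931 - 107975) = (-4755454 + (335/22)*(-⅔))/2043956 = (-4755454 - 335/33)*(1/2043956) = -156930317/33*1/2043956 = -156930317/67450548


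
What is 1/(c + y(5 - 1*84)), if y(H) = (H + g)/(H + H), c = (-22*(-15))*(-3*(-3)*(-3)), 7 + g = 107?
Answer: -158/1407801 ≈ -0.00011223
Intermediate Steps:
g = 100 (g = -7 + 107 = 100)
c = -8910 (c = 330*(9*(-3)) = 330*(-27) = -8910)
y(H) = (100 + H)/(2*H) (y(H) = (H + 100)/(H + H) = (100 + H)/((2*H)) = (100 + H)*(1/(2*H)) = (100 + H)/(2*H))
1/(c + y(5 - 1*84)) = 1/(-8910 + (100 + (5 - 1*84))/(2*(5 - 1*84))) = 1/(-8910 + (100 + (5 - 84))/(2*(5 - 84))) = 1/(-8910 + (½)*(100 - 79)/(-79)) = 1/(-8910 + (½)*(-1/79)*21) = 1/(-8910 - 21/158) = 1/(-1407801/158) = -158/1407801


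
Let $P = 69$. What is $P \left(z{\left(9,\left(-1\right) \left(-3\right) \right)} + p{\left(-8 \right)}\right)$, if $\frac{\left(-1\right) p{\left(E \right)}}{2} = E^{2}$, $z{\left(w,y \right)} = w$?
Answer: $-8211$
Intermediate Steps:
$p{\left(E \right)} = - 2 E^{2}$
$P \left(z{\left(9,\left(-1\right) \left(-3\right) \right)} + p{\left(-8 \right)}\right) = 69 \left(9 - 2 \left(-8\right)^{2}\right) = 69 \left(9 - 128\right) = 69 \left(-119\right) = -8211$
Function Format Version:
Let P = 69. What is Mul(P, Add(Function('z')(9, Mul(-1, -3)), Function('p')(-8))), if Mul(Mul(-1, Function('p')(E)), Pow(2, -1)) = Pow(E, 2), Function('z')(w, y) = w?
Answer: -8211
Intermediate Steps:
Function('p')(E) = Mul(-2, Pow(E, 2))
Mul(P, Add(Function('z')(9, Mul(-1, -3)), Function('p')(-8))) = Mul(69, Add(9, Mul(-2, Pow(-8, 2)))) = Mul(69, Add(9, Mul(-2, 64))) = Mul(69, Add(9, -128)) = Mul(69, -119) = -8211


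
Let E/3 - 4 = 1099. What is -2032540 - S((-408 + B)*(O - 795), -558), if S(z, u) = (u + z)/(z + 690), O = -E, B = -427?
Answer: -1161099208747/571255 ≈ -2.0325e+6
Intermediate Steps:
E = 3309 (E = 12 + 3*1099 = 12 + 3297 = 3309)
O = -3309 (O = -1*3309 = -3309)
S(z, u) = (u + z)/(690 + z)
-2032540 - S((-408 + B)*(O - 795), -558) = -2032540 - (-558 + (-408 - 427)*(-3309 - 795))/(690 + (-408 - 427)*(-3309 - 795)) = -2032540 - (-558 - 835*(-4104))/(690 - 835*(-4104)) = -2032540 - (-558 + 3426840)/(690 + 3426840) = -2032540 - 3426282/3427530 = -2032540 - 1*571047/571255 = -2032540 - 571047/571255 = -1161099208747/571255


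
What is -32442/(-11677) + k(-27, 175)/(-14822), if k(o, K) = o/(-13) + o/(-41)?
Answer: 128139431313/46124885651 ≈ 2.7781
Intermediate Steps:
k(o, K) = -54*o/533 (k(o, K) = o*(-1/13) + o*(-1/41) = -o/13 - o/41 = -54*o/533)
-32442/(-11677) + k(-27, 175)/(-14822) = -32442/(-11677) - 54/533*(-27)/(-14822) = -32442*(-1/11677) + (1458/533)*(-1/14822) = 32442/11677 - 729/3950063 = 128139431313/46124885651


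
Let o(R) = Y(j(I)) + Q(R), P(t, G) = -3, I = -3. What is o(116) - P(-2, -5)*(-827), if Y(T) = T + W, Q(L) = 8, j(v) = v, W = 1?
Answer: -2475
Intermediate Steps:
Y(T) = 1 + T (Y(T) = T + 1 = 1 + T)
o(R) = 6 (o(R) = (1 - 3) + 8 = -2 + 8 = 6)
o(116) - P(-2, -5)*(-827) = 6 - (-3)*(-827) = 6 - 1*2481 = 6 - 2481 = -2475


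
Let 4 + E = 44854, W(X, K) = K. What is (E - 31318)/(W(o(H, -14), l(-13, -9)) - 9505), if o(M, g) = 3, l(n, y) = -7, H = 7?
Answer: -3383/2378 ≈ -1.4226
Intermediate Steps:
E = 44850 (E = -4 + 44854 = 44850)
(E - 31318)/(W(o(H, -14), l(-13, -9)) - 9505) = (44850 - 31318)/(-7 - 9505) = 13532/(-9512) = 13532*(-1/9512) = -3383/2378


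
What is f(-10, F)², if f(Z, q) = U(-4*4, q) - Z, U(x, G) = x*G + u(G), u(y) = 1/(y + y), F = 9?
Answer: 5812921/324 ≈ 17941.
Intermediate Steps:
u(y) = 1/(2*y)
U(x, G) = 1/(2*G) + G*x (U(x, G) = x*G + 1/(2*G) = G*x + 1/(2*G) = 1/(2*G) + G*x)
f(Z, q) = 1/(2*q) - Z - 16*q (f(Z, q) = (1/(2*q) + q*(-4*4)) - Z = (1/(2*q) + q*(-16)) - Z = (1/(2*q) - 16*q) - Z = 1/(2*q) - Z - 16*q)
f(-10, F)² = ((½)/9 - 1*(-10) - 16*9)² = ((½)*(⅑) + 10 - 144)² = (1/18 + 10 - 144)² = (-2411/18)² = 5812921/324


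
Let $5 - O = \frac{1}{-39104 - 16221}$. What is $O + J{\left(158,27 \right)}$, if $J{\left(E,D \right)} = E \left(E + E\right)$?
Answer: $\frac{2762543226}{55325} \approx 49933.0$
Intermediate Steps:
$O = \frac{276626}{55325}$ ($O = 5 - \frac{1}{-39104 - 16221} = 5 - \frac{1}{-55325} = 5 - - \frac{1}{55325} = 5 + \frac{1}{55325} = \frac{276626}{55325} \approx 5.0$)
$J{\left(E,D \right)} = 2 E^{2}$ ($J{\left(E,D \right)} = E 2 E = 2 E^{2}$)
$O + J{\left(158,27 \right)} = \frac{276626}{55325} + 2 \cdot 158^{2} = \frac{276626}{55325} + 2 \cdot 24964 = \frac{276626}{55325} + 49928 = \frac{2762543226}{55325}$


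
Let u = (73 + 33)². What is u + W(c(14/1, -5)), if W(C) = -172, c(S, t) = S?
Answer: 11064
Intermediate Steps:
u = 11236 (u = 106² = 11236)
u + W(c(14/1, -5)) = 11236 - 172 = 11064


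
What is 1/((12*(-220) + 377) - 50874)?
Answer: -1/53137 ≈ -1.8819e-5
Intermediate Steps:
1/((12*(-220) + 377) - 50874) = 1/((-2640 + 377) - 50874) = 1/(-2263 - 50874) = 1/(-53137) = -1/53137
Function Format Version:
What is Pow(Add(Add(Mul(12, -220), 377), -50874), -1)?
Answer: Rational(-1, 53137) ≈ -1.8819e-5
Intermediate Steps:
Pow(Add(Add(Mul(12, -220), 377), -50874), -1) = Pow(Add(Add(-2640, 377), -50874), -1) = Pow(Add(-2263, -50874), -1) = Pow(-53137, -1) = Rational(-1, 53137)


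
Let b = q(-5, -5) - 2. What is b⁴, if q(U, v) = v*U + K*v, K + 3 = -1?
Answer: 3418801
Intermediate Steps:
K = -4 (K = -3 - 1 = -4)
q(U, v) = -4*v + U*v (q(U, v) = v*U - 4*v = U*v - 4*v = -4*v + U*v)
b = 43 (b = -5*(-4 - 5) - 2 = -5*(-9) - 2 = 45 - 2 = 43)
b⁴ = 43⁴ = 3418801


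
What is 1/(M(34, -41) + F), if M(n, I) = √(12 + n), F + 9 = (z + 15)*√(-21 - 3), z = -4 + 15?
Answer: 1/(-9 + √46 + 52*I*√6) ≈ -0.0001366 - 0.0078485*I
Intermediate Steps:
z = 11
F = -9 + 52*I*√6 (F = -9 + (11 + 15)*√(-21 - 3) = -9 + 26*√(-24) = -9 + 26*(2*I*√6) = -9 + 52*I*√6 ≈ -9.0 + 127.37*I)
1/(M(34, -41) + F) = 1/(√(12 + 34) + (-9 + 52*I*√6)) = 1/(√46 + (-9 + 52*I*√6)) = 1/(-9 + √46 + 52*I*√6)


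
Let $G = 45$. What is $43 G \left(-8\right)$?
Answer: $-15480$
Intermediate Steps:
$43 G \left(-8\right) = 43 \cdot 45 \left(-8\right) = 1935 \left(-8\right) = -15480$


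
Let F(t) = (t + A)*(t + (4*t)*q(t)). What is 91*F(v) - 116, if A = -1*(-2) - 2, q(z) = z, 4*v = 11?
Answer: 32569/4 ≈ 8142.3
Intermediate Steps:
v = 11/4 (v = (¼)*11 = 11/4 ≈ 2.7500)
A = 0 (A = 2 - 2 = 0)
F(t) = t*(t + 4*t²) (F(t) = (t + 0)*(t + (4*t)*t) = t*(t + 4*t²))
91*F(v) - 116 = 91*((11/4)²*(1 + 4*(11/4))) - 116 = 91*(121*(1 + 11)/16) - 116 = 91*((121/16)*12) - 116 = 91*(363/4) - 116 = 33033/4 - 116 = 32569/4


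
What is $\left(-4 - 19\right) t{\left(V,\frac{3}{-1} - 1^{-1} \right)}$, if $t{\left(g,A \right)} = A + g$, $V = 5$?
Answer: $-23$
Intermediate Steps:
$\left(-4 - 19\right) t{\left(V,\frac{3}{-1} - 1^{-1} \right)} = \left(-4 - 19\right) \left(\left(\frac{3}{-1} - 1^{-1}\right) + 5\right) = - 23 \left(\left(3 \left(-1\right) - 1\right) + 5\right) = - 23 \left(\left(-3 - 1\right) + 5\right) = - 23 \left(-4 + 5\right) = \left(-23\right) 1 = -23$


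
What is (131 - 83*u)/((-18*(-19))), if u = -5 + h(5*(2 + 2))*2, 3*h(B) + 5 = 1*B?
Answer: -142/171 ≈ -0.83041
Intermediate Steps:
h(B) = -5/3 + B/3 (h(B) = -5/3 + (1*B)/3 = -5/3 + B/3)
u = 5 (u = -5 + (-5/3 + (5*(2 + 2))/3)*2 = -5 + (-5/3 + (5*4)/3)*2 = -5 + (-5/3 + (1/3)*20)*2 = -5 + (-5/3 + 20/3)*2 = -5 + 5*2 = -5 + 10 = 5)
(131 - 83*u)/((-18*(-19))) = (131 - 83*5)/((-18*(-19))) = (131 - 415)/342 = (1/342)*(-284) = -142/171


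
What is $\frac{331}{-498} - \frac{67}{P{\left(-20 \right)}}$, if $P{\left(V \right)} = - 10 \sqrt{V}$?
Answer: $- \frac{331}{498} - \frac{67 i \sqrt{5}}{100} \approx -0.66466 - 1.4982 i$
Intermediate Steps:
$\frac{331}{-498} - \frac{67}{P{\left(-20 \right)}} = \frac{331}{-498} - \frac{67}{\left(-10\right) \sqrt{-20}} = 331 \left(- \frac{1}{498}\right) - \frac{67}{\left(-10\right) 2 i \sqrt{5}} = - \frac{331}{498} - \frac{67}{\left(-20\right) i \sqrt{5}} = - \frac{331}{498} - 67 \frac{i \sqrt{5}}{100} = - \frac{331}{498} - \frac{67 i \sqrt{5}}{100}$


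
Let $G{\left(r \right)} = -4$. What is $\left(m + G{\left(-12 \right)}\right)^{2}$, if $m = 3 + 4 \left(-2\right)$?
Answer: $81$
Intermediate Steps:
$m = -5$ ($m = 3 - 8 = -5$)
$\left(m + G{\left(-12 \right)}\right)^{2} = \left(-5 - 4\right)^{2} = \left(-9\right)^{2} = 81$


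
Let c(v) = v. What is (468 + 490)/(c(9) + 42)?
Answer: 958/51 ≈ 18.784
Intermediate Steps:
(468 + 490)/(c(9) + 42) = (468 + 490)/(9 + 42) = 958/51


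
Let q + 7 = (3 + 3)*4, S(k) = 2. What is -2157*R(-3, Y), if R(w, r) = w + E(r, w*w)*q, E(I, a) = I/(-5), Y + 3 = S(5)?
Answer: -4314/5 ≈ -862.80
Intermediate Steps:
Y = -1 (Y = -3 + 2 = -1)
E(I, a) = -I/5 (E(I, a) = I*(-1/5) = -I/5)
q = 17 (q = -7 + (3 + 3)*4 = -7 + 6*4 = -7 + 24 = 17)
R(w, r) = w - 17*r/5 (R(w, r) = w - r/5*17 = w - 17*r/5)
-2157*R(-3, Y) = -2157*(-3 - 17/5*(-1)) = -2157*(-3 + 17/5) = -2157*2/5 = -4314/5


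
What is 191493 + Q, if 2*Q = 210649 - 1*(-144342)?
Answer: 737977/2 ≈ 3.6899e+5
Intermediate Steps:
Q = 354991/2 (Q = (210649 - 1*(-144342))/2 = (210649 + 144342)/2 = (½)*354991 = 354991/2 ≈ 1.7750e+5)
191493 + Q = 191493 + 354991/2 = 737977/2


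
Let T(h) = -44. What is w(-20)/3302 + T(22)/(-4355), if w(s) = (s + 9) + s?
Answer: 791/1106170 ≈ 0.00071508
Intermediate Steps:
w(s) = 9 + 2*s (w(s) = (9 + s) + s = 9 + 2*s)
w(-20)/3302 + T(22)/(-4355) = (9 + 2*(-20))/3302 - 44/(-4355) = (9 - 40)*(1/3302) - 44*(-1/4355) = -31*1/3302 + 44/4355 = -31/3302 + 44/4355 = 791/1106170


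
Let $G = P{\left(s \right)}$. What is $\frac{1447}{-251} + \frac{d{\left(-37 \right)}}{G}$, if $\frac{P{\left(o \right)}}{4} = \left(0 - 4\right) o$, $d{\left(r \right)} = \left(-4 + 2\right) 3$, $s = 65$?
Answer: $- \frac{751687}{130520} \approx -5.7592$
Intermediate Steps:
$d{\left(r \right)} = -6$ ($d{\left(r \right)} = \left(-2\right) 3 = -6$)
$P{\left(o \right)} = - 16 o$ ($P{\left(o \right)} = 4 \left(0 - 4\right) o = 4 \left(- 4 o\right) = - 16 o$)
$G = -1040$ ($G = \left(-16\right) 65 = -1040$)
$\frac{1447}{-251} + \frac{d{\left(-37 \right)}}{G} = \frac{1447}{-251} - \frac{6}{-1040} = 1447 \left(- \frac{1}{251}\right) - - \frac{3}{520} = - \frac{1447}{251} + \frac{3}{520} = - \frac{751687}{130520}$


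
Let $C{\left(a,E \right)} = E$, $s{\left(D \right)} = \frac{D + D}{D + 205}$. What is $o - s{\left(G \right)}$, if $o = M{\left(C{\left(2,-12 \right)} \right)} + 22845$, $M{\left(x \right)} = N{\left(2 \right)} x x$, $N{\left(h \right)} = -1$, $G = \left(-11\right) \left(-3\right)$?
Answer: $\frac{2701386}{119} \approx 22701.0$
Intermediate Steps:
$G = 33$
$s{\left(D \right)} = \frac{2 D}{205 + D}$
$M{\left(x \right)} = - x^{2}$ ($M{\left(x \right)} = - x x = - x^{2}$)
$o = 22701$ ($o = - \left(-12\right)^{2} + 22845 = \left(-1\right) 144 + 22845 = -144 + 22845 = 22701$)
$o - s{\left(G \right)} = 22701 - 2 \cdot 33 \frac{1}{205 + 33} = 22701 - 2 \cdot 33 \cdot \frac{1}{238} = 22701 - \frac{33}{119} = \frac{2701386}{119}$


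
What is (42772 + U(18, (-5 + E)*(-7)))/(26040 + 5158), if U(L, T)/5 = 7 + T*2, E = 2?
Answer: 43017/31198 ≈ 1.3788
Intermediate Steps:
U(L, T) = 35 + 10*T (U(L, T) = 5*(7 + T*2) = 5*(7 + 2*T) = 35 + 10*T)
(42772 + U(18, (-5 + E)*(-7)))/(26040 + 5158) = (42772 + (35 + 10*((-5 + 2)*(-7))))/(26040 + 5158) = (42772 + (35 + 10*(-3*(-7))))/31198 = (42772 + (35 + 10*21))*(1/31198) = (42772 + (35 + 210))*(1/31198) = (42772 + 245)*(1/31198) = 43017*(1/31198) = 43017/31198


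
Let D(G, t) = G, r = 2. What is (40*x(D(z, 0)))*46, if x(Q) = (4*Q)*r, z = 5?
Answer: 73600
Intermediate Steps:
x(Q) = 8*Q (x(Q) = (4*Q)*2 = 8*Q)
(40*x(D(z, 0)))*46 = (40*(8*5))*46 = (40*40)*46 = 1600*46 = 73600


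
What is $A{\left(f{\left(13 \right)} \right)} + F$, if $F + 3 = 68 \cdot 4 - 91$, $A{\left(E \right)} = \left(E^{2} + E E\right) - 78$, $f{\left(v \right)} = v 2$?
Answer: $1452$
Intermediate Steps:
$f{\left(v \right)} = 2 v$
$A{\left(E \right)} = -78 + 2 E^{2}$ ($A{\left(E \right)} = \left(E^{2} + E^{2}\right) - 78 = 2 E^{2} - 78 = -78 + 2 E^{2}$)
$F = 178$ ($F = -3 + \left(68 \cdot 4 - 91\right) = -3 + \left(272 - 91\right) = -3 + 181 = 178$)
$A{\left(f{\left(13 \right)} \right)} + F = \left(-78 + 2 \left(2 \cdot 13\right)^{2}\right) + 178 = \left(-78 + 2 \cdot 26^{2}\right) + 178 = \left(-78 + 2 \cdot 676\right) + 178 = \left(-78 + 1352\right) + 178 = 1274 + 178 = 1452$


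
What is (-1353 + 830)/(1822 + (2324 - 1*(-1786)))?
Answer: -523/5932 ≈ -0.088166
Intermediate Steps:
(-1353 + 830)/(1822 + (2324 - 1*(-1786))) = -523/(1822 + (2324 + 1786)) = -523/(1822 + 4110) = -523/5932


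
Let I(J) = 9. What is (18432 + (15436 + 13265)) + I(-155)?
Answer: 47142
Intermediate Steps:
(18432 + (15436 + 13265)) + I(-155) = (18432 + (15436 + 13265)) + 9 = (18432 + 28701) + 9 = 47133 + 9 = 47142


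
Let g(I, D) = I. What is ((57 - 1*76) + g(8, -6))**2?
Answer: 121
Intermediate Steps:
((57 - 1*76) + g(8, -6))**2 = ((57 - 1*76) + 8)**2 = ((57 - 76) + 8)**2 = (-19 + 8)**2 = (-11)**2 = 121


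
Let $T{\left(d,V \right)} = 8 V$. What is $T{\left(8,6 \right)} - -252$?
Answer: $300$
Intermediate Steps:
$T{\left(8,6 \right)} - -252 = 8 \cdot 6 - -252 = 48 + 252 = 300$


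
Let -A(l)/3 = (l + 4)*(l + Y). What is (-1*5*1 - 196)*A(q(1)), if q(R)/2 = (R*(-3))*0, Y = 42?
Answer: 101304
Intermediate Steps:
q(R) = 0 (q(R) = 2*((R*(-3))*0) = 2*(-3*R*0) = 2*0 = 0)
A(l) = -3*(4 + l)*(42 + l) (A(l) = -3*(l + 4)*(l + 42) = -3*(4 + l)*(42 + l))
(-1*5*1 - 196)*A(q(1)) = (-1*5*1 - 196)*(-504 - 138*0 - 3*0**2) = (-5*1 - 196)*(-504 + 0 - 3*0) = (-5 - 196)*(-504 + 0 + 0) = -201*(-504) = 101304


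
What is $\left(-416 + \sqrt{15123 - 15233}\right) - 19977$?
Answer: $-20393 + i \sqrt{110} \approx -20393.0 + 10.488 i$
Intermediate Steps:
$\left(-416 + \sqrt{15123 - 15233}\right) - 19977 = \left(-416 + \sqrt{-110}\right) - 19977 = \left(-416 + i \sqrt{110}\right) - 19977 = -20393 + i \sqrt{110}$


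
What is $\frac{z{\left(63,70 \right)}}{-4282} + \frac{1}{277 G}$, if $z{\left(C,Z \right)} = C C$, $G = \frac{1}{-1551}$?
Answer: $- \frac{7740795}{1186114} \approx -6.5262$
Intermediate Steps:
$G = - \frac{1}{1551} \approx -0.00064475$
$z{\left(C,Z \right)} = C^{2}$
$\frac{z{\left(63,70 \right)}}{-4282} + \frac{1}{277 G} = \frac{63^{2}}{-4282} + \frac{1}{277 \left(- \frac{1}{1551}\right)} = 3969 \left(- \frac{1}{4282}\right) + \frac{1}{277} \left(-1551\right) = - \frac{3969}{4282} - \frac{1551}{277} = - \frac{7740795}{1186114}$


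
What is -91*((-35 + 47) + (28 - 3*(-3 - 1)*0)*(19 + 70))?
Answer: -227864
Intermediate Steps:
-91*((-35 + 47) + (28 - 3*(-3 - 1)*0)*(19 + 70)) = -91*(12 + (28 - 3*(-4)*0)*89) = -91*(12 + (28 + 12*0)*89) = -91*(12 + (28 + 0)*89) = -91*(12 + 28*89) = -91*(12 + 2492) = -91*2504 = -227864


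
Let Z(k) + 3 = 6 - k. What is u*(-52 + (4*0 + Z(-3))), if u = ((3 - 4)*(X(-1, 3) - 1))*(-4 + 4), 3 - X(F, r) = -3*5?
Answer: 0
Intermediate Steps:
X(F, r) = 18 (X(F, r) = 3 - (-3)*5 = 3 - 1*(-15) = 3 + 15 = 18)
Z(k) = 3 - k (Z(k) = -3 + (6 - k) = 3 - k)
u = 0 (u = ((3 - 4)*(18 - 1))*(-4 + 4) = -1*17*0 = -17*0 = 0)
u*(-52 + (4*0 + Z(-3))) = 0*(-52 + (4*0 + (3 - 1*(-3)))) = 0*(-52 + (0 + (3 + 3))) = 0*(-52 + (0 + 6)) = 0*(-52 + 6) = 0*(-46) = 0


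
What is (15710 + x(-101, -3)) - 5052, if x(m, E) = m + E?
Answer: 10554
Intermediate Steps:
x(m, E) = E + m
(15710 + x(-101, -3)) - 5052 = (15710 + (-3 - 101)) - 5052 = (15710 - 104) - 5052 = 15606 - 5052 = 10554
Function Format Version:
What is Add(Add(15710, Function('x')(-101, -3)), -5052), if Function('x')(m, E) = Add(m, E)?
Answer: 10554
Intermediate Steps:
Function('x')(m, E) = Add(E, m)
Add(Add(15710, Function('x')(-101, -3)), -5052) = Add(Add(15710, Add(-3, -101)), -5052) = Add(Add(15710, -104), -5052) = Add(15606, -5052) = 10554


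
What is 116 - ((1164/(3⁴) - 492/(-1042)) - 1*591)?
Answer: 9736579/14067 ≈ 692.16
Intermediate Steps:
116 - ((1164/(3⁴) - 492/(-1042)) - 1*591) = 116 - ((1164/81 - 492*(-1/1042)) - 591) = 116 - ((1164*(1/81) + 246/521) - 591) = 116 - ((388/27 + 246/521) - 591) = 116 - (208790/14067 - 591) = 116 - 1*(-8104807/14067) = 116 + 8104807/14067 = 9736579/14067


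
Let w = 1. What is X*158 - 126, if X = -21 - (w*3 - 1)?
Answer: -3760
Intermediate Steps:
X = -23 (X = -21 - (1*3 - 1) = -21 - (3 - 1) = -21 - 1*2 = -21 - 2 = -23)
X*158 - 126 = -23*158 - 126 = -3634 - 126 = -3760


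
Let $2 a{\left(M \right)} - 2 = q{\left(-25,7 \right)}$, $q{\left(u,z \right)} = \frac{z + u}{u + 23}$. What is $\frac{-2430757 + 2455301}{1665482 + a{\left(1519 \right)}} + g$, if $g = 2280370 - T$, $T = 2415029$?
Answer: $- \frac{448545713437}{3330975} \approx -1.3466 \cdot 10^{5}$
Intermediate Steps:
$q{\left(u,z \right)} = \frac{u + z}{23 + u}$
$a{\left(M \right)} = \frac{11}{2}$ ($a{\left(M \right)} = 1 + \frac{\frac{1}{23 - 25} \left(-25 + 7\right)}{2} = 1 + \frac{\frac{1}{-2} \left(-18\right)}{2} = 1 + \frac{\left(- \frac{1}{2}\right) \left(-18\right)}{2} = 1 + \frac{1}{2} \cdot 9 = 1 + \frac{9}{2} = \frac{11}{2}$)
$g = -134659$ ($g = 2280370 - 2415029 = -134659$)
$\frac{-2430757 + 2455301}{1665482 + a{\left(1519 \right)}} + g = \frac{-2430757 + 2455301}{1665482 + \frac{11}{2}} - 134659 = \frac{24544}{\frac{3330975}{2}} - 134659 = 24544 \cdot \frac{2}{3330975} - 134659 = \frac{49088}{3330975} - 134659 = - \frac{448545713437}{3330975}$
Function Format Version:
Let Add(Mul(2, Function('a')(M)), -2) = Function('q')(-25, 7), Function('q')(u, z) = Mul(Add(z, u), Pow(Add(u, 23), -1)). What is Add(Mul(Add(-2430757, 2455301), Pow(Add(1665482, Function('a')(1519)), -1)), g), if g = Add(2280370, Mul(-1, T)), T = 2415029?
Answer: Rational(-448545713437, 3330975) ≈ -1.3466e+5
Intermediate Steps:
Function('q')(u, z) = Mul(Pow(Add(23, u), -1), Add(u, z)) (Function('q')(u, z) = Mul(Add(u, z), Pow(Add(23, u), -1)) = Mul(Pow(Add(23, u), -1), Add(u, z)))
Function('a')(M) = Rational(11, 2) (Function('a')(M) = Add(1, Mul(Rational(1, 2), Mul(Pow(Add(23, -25), -1), Add(-25, 7)))) = Add(1, Mul(Rational(1, 2), Mul(Pow(-2, -1), -18))) = Add(1, Mul(Rational(1, 2), Mul(Rational(-1, 2), -18))) = Add(1, Mul(Rational(1, 2), 9)) = Add(1, Rational(9, 2)) = Rational(11, 2))
g = -134659 (g = Add(2280370, Mul(-1, 2415029)) = Add(2280370, -2415029) = -134659)
Add(Mul(Add(-2430757, 2455301), Pow(Add(1665482, Function('a')(1519)), -1)), g) = Add(Mul(Add(-2430757, 2455301), Pow(Add(1665482, Rational(11, 2)), -1)), -134659) = Add(Mul(24544, Pow(Rational(3330975, 2), -1)), -134659) = Add(Mul(24544, Rational(2, 3330975)), -134659) = Add(Rational(49088, 3330975), -134659) = Rational(-448545713437, 3330975)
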